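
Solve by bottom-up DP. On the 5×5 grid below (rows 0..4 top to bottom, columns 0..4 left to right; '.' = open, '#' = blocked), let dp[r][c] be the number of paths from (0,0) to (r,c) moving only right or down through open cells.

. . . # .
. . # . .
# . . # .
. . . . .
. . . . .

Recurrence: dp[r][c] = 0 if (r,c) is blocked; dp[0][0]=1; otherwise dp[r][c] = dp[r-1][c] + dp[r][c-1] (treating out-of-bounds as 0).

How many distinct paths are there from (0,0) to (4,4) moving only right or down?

14

r\c   0   1   2   3   4
  0   1   1   1   0   0
  1   1   2   0   0   0
  2   0   2   2   0   0
  3   0   2   4   4   4
  4   0   2   6  10  14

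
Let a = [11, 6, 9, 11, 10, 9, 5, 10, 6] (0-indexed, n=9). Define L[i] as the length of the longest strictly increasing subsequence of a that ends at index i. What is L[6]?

   i    0    1    2    3    4    5    6    7    8
a[i]   11    6    9   11   10    9    5   10    6
L[i]    1    1    2    3    3    2    1    3    2

1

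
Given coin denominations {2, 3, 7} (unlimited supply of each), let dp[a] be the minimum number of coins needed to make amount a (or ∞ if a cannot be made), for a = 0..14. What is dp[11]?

3

 a  0  1  2  3  4  5  6  7  8  9 10 11 12 13 14
dp  0  -  1  1  2  2  2  1  3  2  2  3  3  3  2
(- denotes ∞ / unreachable)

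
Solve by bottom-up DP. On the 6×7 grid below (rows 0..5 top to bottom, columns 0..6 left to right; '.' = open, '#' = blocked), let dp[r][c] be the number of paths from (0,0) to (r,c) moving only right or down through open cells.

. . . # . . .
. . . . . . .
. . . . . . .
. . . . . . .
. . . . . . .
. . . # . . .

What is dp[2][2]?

6

r\c   0   1   2   3   4   5   6
  0   1   1   1   0   0   0   0
  1   1   2   3   3   3   3   3
  2   1   3   6   9  12  15  18
  3   1   4  10  19  31  46  64
  4   1   5  15  34  65 111 175
  5   1   6  21   0  65 176 351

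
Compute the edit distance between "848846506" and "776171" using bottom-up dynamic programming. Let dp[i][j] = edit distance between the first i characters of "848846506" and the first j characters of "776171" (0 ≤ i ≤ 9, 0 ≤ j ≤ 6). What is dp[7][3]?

   ''  7  7  6  1  7  1
''  0  1  2  3  4  5  6
 8  1  1  2  3  4  5  6
 4  2  2  2  3  4  5  6
 8  3  3  3  3  4  5  6
 8  4  4  4  4  4  5  6
 4  5  5  5  5  5  5  6
 6  6  6  6  5  6  6  6
 5  7  7  7  6  6  7  7
 0  8  8  8  7  7  7  8
 6  9  9  9  8  8  8  8

6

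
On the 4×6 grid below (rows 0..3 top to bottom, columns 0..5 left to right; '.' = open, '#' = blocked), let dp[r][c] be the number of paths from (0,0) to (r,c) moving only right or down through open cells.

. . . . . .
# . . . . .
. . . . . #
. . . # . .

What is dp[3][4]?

r\c   0   1   2   3   4   5
  0   1   1   1   1   1   1
  1   0   1   2   3   4   5
  2   0   1   3   6  10   0
  3   0   1   4   0  10  10

10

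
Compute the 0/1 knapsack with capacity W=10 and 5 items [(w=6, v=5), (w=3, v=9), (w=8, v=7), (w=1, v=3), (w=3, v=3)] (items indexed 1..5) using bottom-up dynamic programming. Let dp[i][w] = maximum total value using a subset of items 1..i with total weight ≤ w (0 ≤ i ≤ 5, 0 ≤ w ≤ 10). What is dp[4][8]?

12

i\w   0   1   2   3   4   5   6   7   8   9  10
  0   0   0   0   0   0   0   0   0   0   0   0
  1   0   0   0   0   0   0   5   5   5   5   5
  2   0   0   0   9   9   9   9   9   9  14  14
  3   0   0   0   9   9   9   9   9   9  14  14
  4   0   3   3   9  12  12  12  12  12  14  17
  5   0   3   3   9  12  12  12  15  15  15  17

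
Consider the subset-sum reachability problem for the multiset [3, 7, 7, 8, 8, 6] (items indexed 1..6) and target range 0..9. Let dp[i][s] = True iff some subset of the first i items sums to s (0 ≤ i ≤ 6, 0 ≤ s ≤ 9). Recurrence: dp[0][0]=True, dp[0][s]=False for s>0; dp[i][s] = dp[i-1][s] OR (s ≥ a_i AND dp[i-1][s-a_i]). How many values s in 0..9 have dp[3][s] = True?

i\s   0   1   2   3   4   5   6   7   8   9
  0   T   F   F   F   F   F   F   F   F   F
  1   T   F   F   T   F   F   F   F   F   F
  2   T   F   F   T   F   F   F   T   F   F
  3   T   F   F   T   F   F   F   T   F   F
  4   T   F   F   T   F   F   F   T   T   F
  5   T   F   F   T   F   F   F   T   T   F
  6   T   F   F   T   F   F   T   T   T   T

3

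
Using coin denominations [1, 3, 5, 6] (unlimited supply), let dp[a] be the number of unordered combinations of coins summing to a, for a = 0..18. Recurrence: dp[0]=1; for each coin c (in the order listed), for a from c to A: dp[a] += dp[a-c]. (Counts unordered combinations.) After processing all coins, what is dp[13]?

after  coin     0     1     2     3     4     5     6     7     8     9    10    11    12    13    14    15    16    17    18
          1     1     1     1     1     1     1     1     1     1     1     1     1     1     1     1     1     1     1     1
          3     1     1     1     2     2     2     3     3     3     4     4     4     5     5     5     6     6     6     7
          5     1     1     1     2     2     3     4     4     5     6     7     8     9    10    11    13    14    15    17
          6     1     1     1     2     2     3     5     5     6     8     9    11    14    15    17    21    23    26    31

15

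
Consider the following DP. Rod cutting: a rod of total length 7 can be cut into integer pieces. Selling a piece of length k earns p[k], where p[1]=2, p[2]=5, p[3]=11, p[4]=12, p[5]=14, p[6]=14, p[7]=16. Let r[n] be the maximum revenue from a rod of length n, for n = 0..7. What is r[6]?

   n    0    1    2    3    4    5    6    7
r[n]    0    2    5   11   13   16   22   24

22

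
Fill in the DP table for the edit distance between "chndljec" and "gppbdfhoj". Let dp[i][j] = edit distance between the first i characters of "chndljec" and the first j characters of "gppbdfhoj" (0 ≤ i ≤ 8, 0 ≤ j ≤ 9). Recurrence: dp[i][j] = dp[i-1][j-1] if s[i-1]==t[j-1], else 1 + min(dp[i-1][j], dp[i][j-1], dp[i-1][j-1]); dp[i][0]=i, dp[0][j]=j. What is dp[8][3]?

   ''  g  p  p  b  d  f  h  o  j
''  0  1  2  3  4  5  6  7  8  9
 c  1  1  2  3  4  5  6  7  8  9
 h  2  2  2  3  4  5  6  6  7  8
 n  3  3  3  3  4  5  6  7  7  8
 d  4  4  4  4  4  4  5  6  7  8
 l  5  5  5  5  5  5  5  6  7  8
 j  6  6  6  6  6  6  6  6  7  7
 e  7  7  7  7  7  7  7  7  7  8
 c  8  8  8  8  8  8  8  8  8  8

8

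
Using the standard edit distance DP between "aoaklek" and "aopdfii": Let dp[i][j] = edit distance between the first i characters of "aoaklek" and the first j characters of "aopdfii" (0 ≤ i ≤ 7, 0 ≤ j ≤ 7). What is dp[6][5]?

   ''  a  o  p  d  f  i  i
''  0  1  2  3  4  5  6  7
 a  1  0  1  2  3  4  5  6
 o  2  1  0  1  2  3  4  5
 a  3  2  1  1  2  3  4  5
 k  4  3  2  2  2  3  4  5
 l  5  4  3  3  3  3  4  5
 e  6  5  4  4  4  4  4  5
 k  7  6  5  5  5  5  5  5

4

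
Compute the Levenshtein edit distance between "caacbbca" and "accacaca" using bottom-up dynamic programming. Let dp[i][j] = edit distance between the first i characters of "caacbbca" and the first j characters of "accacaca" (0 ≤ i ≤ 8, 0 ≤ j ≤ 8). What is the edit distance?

4

   ''  a  c  c  a  c  a  c  a
''  0  1  2  3  4  5  6  7  8
 c  1  1  1  2  3  4  5  6  7
 a  2  1  2  2  2  3  4  5  6
 a  3  2  2  3  2  3  3  4  5
 c  4  3  2  2  3  2  3  3  4
 b  5  4  3  3  3  3  3  4  4
 b  6  5  4  4  4  4  4  4  5
 c  7  6  5  4  5  4  5  4  5
 a  8  7  6  5  4  5  4  5  4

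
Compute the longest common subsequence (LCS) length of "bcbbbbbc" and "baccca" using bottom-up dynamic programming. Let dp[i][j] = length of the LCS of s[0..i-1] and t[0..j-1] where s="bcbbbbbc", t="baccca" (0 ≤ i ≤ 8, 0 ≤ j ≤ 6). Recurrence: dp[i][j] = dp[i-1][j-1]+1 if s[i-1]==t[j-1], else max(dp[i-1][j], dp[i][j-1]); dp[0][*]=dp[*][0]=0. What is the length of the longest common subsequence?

   ''  b  a  c  c  c  a
''  0  0  0  0  0  0  0
 b  0  1  1  1  1  1  1
 c  0  1  1  2  2  2  2
 b  0  1  1  2  2  2  2
 b  0  1  1  2  2  2  2
 b  0  1  1  2  2  2  2
 b  0  1  1  2  2  2  2
 b  0  1  1  2  2  2  2
 c  0  1  1  2  3  3  3

3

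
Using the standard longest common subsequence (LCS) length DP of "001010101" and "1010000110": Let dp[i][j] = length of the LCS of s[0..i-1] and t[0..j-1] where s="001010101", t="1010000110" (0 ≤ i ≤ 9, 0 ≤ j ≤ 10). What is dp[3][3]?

2

   ''  1  0  1  0  0  0  0  1  1  0
''  0  0  0  0  0  0  0  0  0  0  0
 0  0  0  1  1  1  1  1  1  1  1  1
 0  0  0  1  1  2  2  2  2  2  2  2
 1  0  1  1  2  2  2  2  2  3  3  3
 0  0  1  2  2  3  3  3  3  3  3  4
 1  0  1  2  3  3  3  3  3  4  4  4
 0  0  1  2  3  4  4  4  4  4  4  5
 1  0  1  2  3  4  4  4  4  5  5  5
 0  0  1  2  3  4  5  5  5  5  5  6
 1  0  1  2  3  4  5  5  5  6  6  6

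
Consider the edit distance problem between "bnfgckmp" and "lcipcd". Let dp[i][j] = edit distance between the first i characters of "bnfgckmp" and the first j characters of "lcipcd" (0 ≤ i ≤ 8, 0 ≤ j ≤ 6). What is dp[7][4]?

6

   ''  l  c  i  p  c  d
''  0  1  2  3  4  5  6
 b  1  1  2  3  4  5  6
 n  2  2  2  3  4  5  6
 f  3  3  3  3  4  5  6
 g  4  4  4  4  4  5  6
 c  5  5  4  5  5  4  5
 k  6  6  5  5  6  5  5
 m  7  7  6  6  6  6  6
 p  8  8  7  7  6  7  7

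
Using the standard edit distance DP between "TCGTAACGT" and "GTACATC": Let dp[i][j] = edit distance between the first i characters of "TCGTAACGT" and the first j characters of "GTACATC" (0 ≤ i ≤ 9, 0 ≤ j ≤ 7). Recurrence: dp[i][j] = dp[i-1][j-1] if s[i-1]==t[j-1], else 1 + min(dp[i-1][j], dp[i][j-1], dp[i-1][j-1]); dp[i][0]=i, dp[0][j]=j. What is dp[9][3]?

   ''  G  T  A  C  A  T  C
''  0  1  2  3  4  5  6  7
 T  1  1  1  2  3  4  5  6
 C  2  2  2  2  2  3  4  5
 G  3  2  3  3  3  3  4  5
 T  4  3  2  3  4  4  3  4
 A  5  4  3  2  3  4  4  4
 A  6  5  4  3  3  3  4  5
 C  7  6  5  4  3  4  4  4
 G  8  7  6  5  4  4  5  5
 T  9  8  7  6  5  5  4  5

6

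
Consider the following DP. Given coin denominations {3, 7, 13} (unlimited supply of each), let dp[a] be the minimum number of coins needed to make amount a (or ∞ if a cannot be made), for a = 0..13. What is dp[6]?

2

 a  0  1  2  3  4  5  6  7  8  9 10 11 12 13
dp  0  -  -  1  -  -  2  1  -  3  2  -  4  1
(- denotes ∞ / unreachable)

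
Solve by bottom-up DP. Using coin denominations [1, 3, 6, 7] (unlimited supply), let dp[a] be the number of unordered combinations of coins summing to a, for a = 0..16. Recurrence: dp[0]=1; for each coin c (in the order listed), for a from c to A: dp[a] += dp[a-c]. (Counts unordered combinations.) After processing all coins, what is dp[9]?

after  coin     0     1     2     3     4     5     6     7     8     9    10    11    12    13    14    15    16
          1     1     1     1     1     1     1     1     1     1     1     1     1     1     1     1     1     1
          3     1     1     1     2     2     2     3     3     3     4     4     4     5     5     5     6     6
          6     1     1     1     2     2     2     4     4     4     6     6     6     9     9     9    12    12
          7     1     1     1     2     2     2     4     5     5     7     8     8    11    13    14    17    19

7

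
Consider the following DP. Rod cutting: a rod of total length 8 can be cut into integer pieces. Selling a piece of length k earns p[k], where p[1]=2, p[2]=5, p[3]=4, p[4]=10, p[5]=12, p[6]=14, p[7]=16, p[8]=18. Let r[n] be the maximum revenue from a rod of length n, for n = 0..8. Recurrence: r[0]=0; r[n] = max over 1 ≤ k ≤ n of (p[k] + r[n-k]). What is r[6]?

15

   n    0    1    2    3    4    5    6    7    8
r[n]    0    2    5    7   10   12   15   17   20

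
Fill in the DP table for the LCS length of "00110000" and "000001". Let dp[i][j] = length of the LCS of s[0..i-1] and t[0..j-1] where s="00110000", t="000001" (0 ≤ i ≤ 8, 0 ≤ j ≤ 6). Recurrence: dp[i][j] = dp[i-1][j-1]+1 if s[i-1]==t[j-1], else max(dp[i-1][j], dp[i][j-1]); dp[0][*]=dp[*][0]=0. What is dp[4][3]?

   ''  0  0  0  0  0  1
''  0  0  0  0  0  0  0
 0  0  1  1  1  1  1  1
 0  0  1  2  2  2  2  2
 1  0  1  2  2  2  2  3
 1  0  1  2  2  2  2  3
 0  0  1  2  3  3  3  3
 0  0  1  2  3  4  4  4
 0  0  1  2  3  4  5  5
 0  0  1  2  3  4  5  5

2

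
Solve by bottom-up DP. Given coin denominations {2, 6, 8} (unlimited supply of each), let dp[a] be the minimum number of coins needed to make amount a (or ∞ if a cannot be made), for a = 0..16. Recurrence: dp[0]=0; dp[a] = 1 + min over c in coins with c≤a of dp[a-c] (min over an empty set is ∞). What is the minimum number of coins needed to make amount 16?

2

 a  0  1  2  3  4  5  6  7  8  9 10 11 12 13 14 15 16
dp  0  -  1  -  2  -  1  -  1  -  2  -  2  -  2  -  2
(- denotes ∞ / unreachable)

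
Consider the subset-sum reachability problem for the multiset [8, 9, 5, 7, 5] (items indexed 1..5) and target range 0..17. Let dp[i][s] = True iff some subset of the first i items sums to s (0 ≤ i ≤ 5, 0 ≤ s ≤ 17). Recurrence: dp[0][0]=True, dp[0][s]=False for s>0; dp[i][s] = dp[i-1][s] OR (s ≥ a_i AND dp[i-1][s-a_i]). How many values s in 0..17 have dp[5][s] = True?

12

i\s   0   1   2   3   4   5   6   7   8   9  10  11  12  13  14  15  16  17
  0   T   F   F   F   F   F   F   F   F   F   F   F   F   F   F   F   F   F
  1   T   F   F   F   F   F   F   F   T   F   F   F   F   F   F   F   F   F
  2   T   F   F   F   F   F   F   F   T   T   F   F   F   F   F   F   F   T
  3   T   F   F   F   F   T   F   F   T   T   F   F   F   T   T   F   F   T
  4   T   F   F   F   F   T   F   T   T   T   F   F   T   T   T   T   T   T
  5   T   F   F   F   F   T   F   T   T   T   T   F   T   T   T   T   T   T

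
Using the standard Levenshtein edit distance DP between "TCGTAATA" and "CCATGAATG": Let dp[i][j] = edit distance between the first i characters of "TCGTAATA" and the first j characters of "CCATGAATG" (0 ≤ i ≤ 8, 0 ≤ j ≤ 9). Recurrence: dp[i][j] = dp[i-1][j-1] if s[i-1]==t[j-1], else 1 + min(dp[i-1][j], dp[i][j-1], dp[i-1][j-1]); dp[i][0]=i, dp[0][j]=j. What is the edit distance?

   ''  C  C  A  T  G  A  A  T  G
''  0  1  2  3  4  5  6  7  8  9
 T  1  1  2  3  3  4  5  6  7  8
 C  2  1  1  2  3  4  5  6  7  8
 G  3  2  2  2  3  3  4  5  6  7
 T  4  3  3  3  2  3  4  5  5  6
 A  5  4  4  3  3  3  3  4  5  6
 A  6  5  5  4  4  4  3  3  4  5
 T  7  6  6  5  4  5  4  4  3  4
 A  8  7  7  6  5  5  5  4  4  4

4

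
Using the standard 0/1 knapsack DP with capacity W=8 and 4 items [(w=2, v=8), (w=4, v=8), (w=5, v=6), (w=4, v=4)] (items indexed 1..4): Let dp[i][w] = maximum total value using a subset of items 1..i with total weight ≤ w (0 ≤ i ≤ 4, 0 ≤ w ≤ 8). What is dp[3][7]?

16

i\w   0   1   2   3   4   5   6   7   8
  0   0   0   0   0   0   0   0   0   0
  1   0   0   8   8   8   8   8   8   8
  2   0   0   8   8   8   8  16  16  16
  3   0   0   8   8   8   8  16  16  16
  4   0   0   8   8   8   8  16  16  16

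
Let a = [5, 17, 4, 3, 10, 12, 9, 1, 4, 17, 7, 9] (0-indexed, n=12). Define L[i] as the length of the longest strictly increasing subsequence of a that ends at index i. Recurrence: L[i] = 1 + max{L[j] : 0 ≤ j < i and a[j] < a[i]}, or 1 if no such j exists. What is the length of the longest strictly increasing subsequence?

4

   i    0    1    2    3    4    5    6    7    8    9   10   11
a[i]    5   17    4    3   10   12    9    1    4   17    7    9
L[i]    1    2    1    1    2    3    2    1    2    4    3    4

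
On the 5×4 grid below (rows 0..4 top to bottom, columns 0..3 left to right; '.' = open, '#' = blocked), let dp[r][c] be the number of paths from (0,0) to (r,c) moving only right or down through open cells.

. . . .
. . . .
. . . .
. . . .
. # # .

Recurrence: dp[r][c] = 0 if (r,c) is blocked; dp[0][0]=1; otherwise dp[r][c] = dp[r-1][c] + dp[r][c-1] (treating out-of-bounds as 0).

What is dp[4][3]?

r\c   0   1   2   3
  0   1   1   1   1
  1   1   2   3   4
  2   1   3   6  10
  3   1   4  10  20
  4   1   0   0  20

20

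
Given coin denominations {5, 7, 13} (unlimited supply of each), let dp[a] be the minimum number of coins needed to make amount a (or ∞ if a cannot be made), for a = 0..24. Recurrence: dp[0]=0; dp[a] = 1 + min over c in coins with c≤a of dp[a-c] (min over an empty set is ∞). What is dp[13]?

 a  0  1  2  3  4  5  6  7  8  9 10 11 12 13 14 15 16 17 18 19 20 21 22 23 24
dp  0  -  -  -  -  1  -  1  -  -  2  -  2  1  2  3  -  3  2  3  2  3  4  3  4
(- denotes ∞ / unreachable)

1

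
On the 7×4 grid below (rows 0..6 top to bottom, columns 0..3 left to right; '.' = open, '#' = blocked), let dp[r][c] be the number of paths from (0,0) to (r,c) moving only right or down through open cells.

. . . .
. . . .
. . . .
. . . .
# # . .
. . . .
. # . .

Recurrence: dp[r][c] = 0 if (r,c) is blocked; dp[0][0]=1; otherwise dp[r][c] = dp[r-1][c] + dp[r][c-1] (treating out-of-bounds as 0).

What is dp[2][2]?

r\c   0   1   2   3
  0   1   1   1   1
  1   1   2   3   4
  2   1   3   6  10
  3   1   4  10  20
  4   0   0  10  30
  5   0   0  10  40
  6   0   0  10  50

6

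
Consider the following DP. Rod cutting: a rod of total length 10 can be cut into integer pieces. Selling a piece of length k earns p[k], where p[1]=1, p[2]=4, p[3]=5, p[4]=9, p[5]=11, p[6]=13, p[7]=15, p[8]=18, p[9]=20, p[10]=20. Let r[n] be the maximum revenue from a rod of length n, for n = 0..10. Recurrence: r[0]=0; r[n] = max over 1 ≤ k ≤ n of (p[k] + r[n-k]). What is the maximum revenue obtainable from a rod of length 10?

22

   n    0    1    2    3    4    5    6    7    8    9   10
r[n]    0    1    4    5    9   11   13   15   18   20   22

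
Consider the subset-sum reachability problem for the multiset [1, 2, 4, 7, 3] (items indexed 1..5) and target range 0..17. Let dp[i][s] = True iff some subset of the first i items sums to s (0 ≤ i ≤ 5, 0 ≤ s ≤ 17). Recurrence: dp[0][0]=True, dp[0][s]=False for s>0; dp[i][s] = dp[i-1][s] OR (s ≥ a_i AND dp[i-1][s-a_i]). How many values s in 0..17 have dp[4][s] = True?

15

i\s   0   1   2   3   4   5   6   7   8   9  10  11  12  13  14  15  16  17
  0   T   F   F   F   F   F   F   F   F   F   F   F   F   F   F   F   F   F
  1   T   T   F   F   F   F   F   F   F   F   F   F   F   F   F   F   F   F
  2   T   T   T   T   F   F   F   F   F   F   F   F   F   F   F   F   F   F
  3   T   T   T   T   T   T   T   T   F   F   F   F   F   F   F   F   F   F
  4   T   T   T   T   T   T   T   T   T   T   T   T   T   T   T   F   F   F
  5   T   T   T   T   T   T   T   T   T   T   T   T   T   T   T   T   T   T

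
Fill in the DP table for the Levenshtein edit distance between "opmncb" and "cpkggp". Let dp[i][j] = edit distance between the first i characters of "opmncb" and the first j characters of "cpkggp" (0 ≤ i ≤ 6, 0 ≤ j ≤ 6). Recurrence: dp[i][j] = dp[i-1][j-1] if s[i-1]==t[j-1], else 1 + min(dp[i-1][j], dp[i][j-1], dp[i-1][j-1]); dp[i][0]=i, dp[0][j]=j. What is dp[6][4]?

   ''  c  p  k  g  g  p
''  0  1  2  3  4  5  6
 o  1  1  2  3  4  5  6
 p  2  2  1  2  3  4  5
 m  3  3  2  2  3  4  5
 n  4  4  3  3  3  4  5
 c  5  4  4  4  4  4  5
 b  6  5  5  5  5  5  5

5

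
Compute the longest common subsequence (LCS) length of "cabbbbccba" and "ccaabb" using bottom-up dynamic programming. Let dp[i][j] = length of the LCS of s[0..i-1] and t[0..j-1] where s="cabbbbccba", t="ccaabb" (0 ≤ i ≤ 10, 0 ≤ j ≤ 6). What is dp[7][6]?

   ''  c  c  a  a  b  b
''  0  0  0  0  0  0  0
 c  0  1  1  1  1  1  1
 a  0  1  1  2  2  2  2
 b  0  1  1  2  2  3  3
 b  0  1  1  2  2  3  4
 b  0  1  1  2  2  3  4
 b  0  1  1  2  2  3  4
 c  0  1  2  2  2  3  4
 c  0  1  2  2  2  3  4
 b  0  1  2  2  2  3  4
 a  0  1  2  3  3  3  4

4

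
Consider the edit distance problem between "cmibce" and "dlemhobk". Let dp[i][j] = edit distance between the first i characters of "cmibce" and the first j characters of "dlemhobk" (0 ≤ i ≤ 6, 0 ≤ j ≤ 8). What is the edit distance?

7

   ''  d  l  e  m  h  o  b  k
''  0  1  2  3  4  5  6  7  8
 c  1  1  2  3  4  5  6  7  8
 m  2  2  2  3  3  4  5  6  7
 i  3  3  3  3  4  4  5  6  7
 b  4  4  4  4  4  5  5  5  6
 c  5  5  5  5  5  5  6  6  6
 e  6  6  6  5  6  6  6  7  7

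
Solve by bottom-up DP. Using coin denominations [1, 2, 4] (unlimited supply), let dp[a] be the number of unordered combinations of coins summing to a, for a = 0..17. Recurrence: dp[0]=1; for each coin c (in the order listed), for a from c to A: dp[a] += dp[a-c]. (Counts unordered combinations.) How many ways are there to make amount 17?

25

after  coin     0     1     2     3     4     5     6     7     8     9    10    11    12    13    14    15    16    17
          1     1     1     1     1     1     1     1     1     1     1     1     1     1     1     1     1     1     1
          2     1     1     2     2     3     3     4     4     5     5     6     6     7     7     8     8     9     9
          4     1     1     2     2     4     4     6     6     9     9    12    12    16    16    20    20    25    25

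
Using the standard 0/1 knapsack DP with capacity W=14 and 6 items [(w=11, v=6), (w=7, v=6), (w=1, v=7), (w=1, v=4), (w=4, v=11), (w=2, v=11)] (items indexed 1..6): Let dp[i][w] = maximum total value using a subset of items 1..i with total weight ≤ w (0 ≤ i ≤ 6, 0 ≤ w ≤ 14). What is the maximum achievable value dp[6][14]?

i\w   0   1   2   3   4   5   6   7   8   9  10  11  12  13  14
  0   0   0   0   0   0   0   0   0   0   0   0   0   0   0   0
  1   0   0   0   0   0   0   0   0   0   0   0   6   6   6   6
  2   0   0   0   0   0   0   0   6   6   6   6   6   6   6   6
  3   0   7   7   7   7   7   7   7  13  13  13  13  13  13  13
  4   0   7  11  11  11  11  11  11  13  17  17  17  17  17  17
  5   0   7  11  11  11  18  22  22  22  22  22  22  24  28  28
  6   0   7  11  18  22  22  22  29  33  33  33  33  33  33  35

35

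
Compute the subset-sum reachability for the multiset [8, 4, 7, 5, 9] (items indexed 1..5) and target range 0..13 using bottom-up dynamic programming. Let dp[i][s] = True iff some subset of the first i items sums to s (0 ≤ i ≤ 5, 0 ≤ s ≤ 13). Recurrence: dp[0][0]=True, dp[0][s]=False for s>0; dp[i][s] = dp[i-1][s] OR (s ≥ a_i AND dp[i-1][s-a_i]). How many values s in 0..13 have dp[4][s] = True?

i\s   0   1   2   3   4   5   6   7   8   9  10  11  12  13
  0   T   F   F   F   F   F   F   F   F   F   F   F   F   F
  1   T   F   F   F   F   F   F   F   T   F   F   F   F   F
  2   T   F   F   F   T   F   F   F   T   F   F   F   T   F
  3   T   F   F   F   T   F   F   T   T   F   F   T   T   F
  4   T   F   F   F   T   T   F   T   T   T   F   T   T   T
  5   T   F   F   F   T   T   F   T   T   T   F   T   T   T

9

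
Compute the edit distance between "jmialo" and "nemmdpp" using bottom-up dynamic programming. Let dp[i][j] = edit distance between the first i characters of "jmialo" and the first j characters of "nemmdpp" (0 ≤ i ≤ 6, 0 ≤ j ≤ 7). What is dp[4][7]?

6

   ''  n  e  m  m  d  p  p
''  0  1  2  3  4  5  6  7
 j  1  1  2  3  4  5  6  7
 m  2  2  2  2  3  4  5  6
 i  3  3  3  3  3  4  5  6
 a  4  4  4  4  4  4  5  6
 l  5  5  5  5  5  5  5  6
 o  6  6  6  6  6  6  6  6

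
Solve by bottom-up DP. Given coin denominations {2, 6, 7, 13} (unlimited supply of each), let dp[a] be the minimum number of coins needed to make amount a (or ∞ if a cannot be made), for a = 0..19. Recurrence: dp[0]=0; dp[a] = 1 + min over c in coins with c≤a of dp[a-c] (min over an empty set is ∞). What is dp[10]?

 a  0  1  2  3  4  5  6  7  8  9 10 11 12 13 14 15 16 17 18 19
dp  0  -  1  -  2  -  1  1  2  2  3  3  2  1  2  2  3  3  3  2
(- denotes ∞ / unreachable)

3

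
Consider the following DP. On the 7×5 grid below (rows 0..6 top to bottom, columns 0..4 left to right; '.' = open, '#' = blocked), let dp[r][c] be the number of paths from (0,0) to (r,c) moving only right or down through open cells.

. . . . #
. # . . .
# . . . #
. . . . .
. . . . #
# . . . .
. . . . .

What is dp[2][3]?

3

r\c   0   1   2   3   4
  0   1   1   1   1   0
  1   1   0   1   2   2
  2   0   0   1   3   0
  3   0   0   1   4   4
  4   0   0   1   5   0
  5   0   0   1   6   6
  6   0   0   1   7  13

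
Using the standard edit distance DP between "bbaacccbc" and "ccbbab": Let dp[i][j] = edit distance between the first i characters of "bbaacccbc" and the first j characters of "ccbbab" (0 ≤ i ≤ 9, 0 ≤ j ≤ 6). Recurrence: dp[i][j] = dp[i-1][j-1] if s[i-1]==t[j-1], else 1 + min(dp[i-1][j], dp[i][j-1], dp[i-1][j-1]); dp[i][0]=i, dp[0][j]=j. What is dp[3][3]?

3

   ''  c  c  b  b  a  b
''  0  1  2  3  4  5  6
 b  1  1  2  2  3  4  5
 b  2  2  2  2  2  3  4
 a  3  3  3  3  3  2  3
 a  4  4  4  4  4  3  3
 c  5  4  4  5  5  4  4
 c  6  5  4  5  6  5  5
 c  7  6  5  5  6  6  6
 b  8  7  6  5  5  6  6
 c  9  8  7  6  6  6  7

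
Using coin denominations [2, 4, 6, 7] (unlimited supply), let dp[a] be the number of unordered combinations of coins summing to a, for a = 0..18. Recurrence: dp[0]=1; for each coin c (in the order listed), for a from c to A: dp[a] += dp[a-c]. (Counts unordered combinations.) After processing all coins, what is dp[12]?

7

after  coin     0     1     2     3     4     5     6     7     8     9    10    11    12    13    14    15    16    17    18
          2     1     0     1     0     1     0     1     0     1     0     1     0     1     0     1     0     1     0     1
          4     1     0     1     0     2     0     2     0     3     0     3     0     4     0     4     0     5     0     5
          6     1     0     1     0     2     0     3     0     4     0     5     0     7     0     8     0    10     0    12
          7     1     0     1     0     2     0     3     1     4     1     5     2     7     3     9     4    11     5    14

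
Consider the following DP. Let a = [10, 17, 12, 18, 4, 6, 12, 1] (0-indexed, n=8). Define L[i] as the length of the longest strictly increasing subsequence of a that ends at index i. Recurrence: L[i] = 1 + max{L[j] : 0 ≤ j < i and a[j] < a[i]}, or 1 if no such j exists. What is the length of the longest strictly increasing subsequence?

3

   i    0    1    2    3    4    5    6    7
a[i]   10   17   12   18    4    6   12    1
L[i]    1    2    2    3    1    2    3    1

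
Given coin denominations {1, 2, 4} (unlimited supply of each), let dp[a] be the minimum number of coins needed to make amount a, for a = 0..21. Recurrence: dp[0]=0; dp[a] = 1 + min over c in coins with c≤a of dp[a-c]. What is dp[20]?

5

 a  0  1  2  3  4  5  6  7  8  9 10 11 12 13 14 15 16 17 18 19 20 21
dp  0  1  1  2  1  2  2  3  2  3  3  4  3  4  4  5  4  5  5  6  5  6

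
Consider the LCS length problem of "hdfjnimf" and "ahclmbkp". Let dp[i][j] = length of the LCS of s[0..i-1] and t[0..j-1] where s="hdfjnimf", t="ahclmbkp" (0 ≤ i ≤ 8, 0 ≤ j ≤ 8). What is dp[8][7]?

   ''  a  h  c  l  m  b  k  p
''  0  0  0  0  0  0  0  0  0
 h  0  0  1  1  1  1  1  1  1
 d  0  0  1  1  1  1  1  1  1
 f  0  0  1  1  1  1  1  1  1
 j  0  0  1  1  1  1  1  1  1
 n  0  0  1  1  1  1  1  1  1
 i  0  0  1  1  1  1  1  1  1
 m  0  0  1  1  1  2  2  2  2
 f  0  0  1  1  1  2  2  2  2

2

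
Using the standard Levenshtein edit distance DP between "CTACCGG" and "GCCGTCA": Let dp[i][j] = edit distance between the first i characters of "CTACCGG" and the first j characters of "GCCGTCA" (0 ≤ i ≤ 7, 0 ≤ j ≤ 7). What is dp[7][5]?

   ''  G  C  C  G  T  C  A
''  0  1  2  3  4  5  6  7
 C  1  1  1  2  3  4  5  6
 T  2  2  2  2  3  3  4  5
 A  3  3  3  3  3  4  4  4
 C  4  4  3  3  4  4  4  5
 C  5  5  4  3  4  5  4  5
 G  6  5  5  4  3  4  5  5
 G  7  6  6  5  4  4  5  6

4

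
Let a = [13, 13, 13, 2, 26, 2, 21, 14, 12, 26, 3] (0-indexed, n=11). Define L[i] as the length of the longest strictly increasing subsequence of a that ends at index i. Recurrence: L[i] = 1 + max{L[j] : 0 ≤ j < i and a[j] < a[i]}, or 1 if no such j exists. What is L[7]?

   i    0    1    2    3    4    5    6    7    8    9   10
a[i]   13   13   13    2   26    2   21   14   12   26    3
L[i]    1    1    1    1    2    1    2    2    2    3    2

2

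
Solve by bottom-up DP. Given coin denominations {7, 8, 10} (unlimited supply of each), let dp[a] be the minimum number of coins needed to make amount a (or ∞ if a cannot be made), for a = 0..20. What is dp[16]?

2

 a  0  1  2  3  4  5  6  7  8  9 10 11 12 13 14 15 16 17 18 19 20
dp  0  -  -  -  -  -  -  1  1  -  1  -  -  -  2  2  2  2  2  -  2
(- denotes ∞ / unreachable)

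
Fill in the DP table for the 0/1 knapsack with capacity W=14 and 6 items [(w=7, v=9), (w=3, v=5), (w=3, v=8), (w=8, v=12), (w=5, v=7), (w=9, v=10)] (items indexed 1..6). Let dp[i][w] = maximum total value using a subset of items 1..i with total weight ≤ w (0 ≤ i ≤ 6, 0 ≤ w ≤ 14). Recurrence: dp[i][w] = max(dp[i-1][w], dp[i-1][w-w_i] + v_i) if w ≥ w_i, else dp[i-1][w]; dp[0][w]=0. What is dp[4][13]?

22

i\w   0   1   2   3   4   5   6   7   8   9  10  11  12  13  14
  0   0   0   0   0   0   0   0   0   0   0   0   0   0   0   0
  1   0   0   0   0   0   0   0   9   9   9   9   9   9   9   9
  2   0   0   0   5   5   5   5   9   9   9  14  14  14  14  14
  3   0   0   0   8   8   8  13  13  13  13  17  17  17  22  22
  4   0   0   0   8   8   8  13  13  13  13  17  20  20  22  25
  5   0   0   0   8   8   8  13  13  15  15  17  20  20  22  25
  6   0   0   0   8   8   8  13  13  15  15  17  20  20  22  25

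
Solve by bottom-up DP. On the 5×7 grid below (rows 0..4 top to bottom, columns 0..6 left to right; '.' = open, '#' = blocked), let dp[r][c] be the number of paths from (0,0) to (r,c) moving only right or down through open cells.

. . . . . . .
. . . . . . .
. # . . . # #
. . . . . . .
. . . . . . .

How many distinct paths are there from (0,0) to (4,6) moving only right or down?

86

r\c   0   1   2   3   4   5   6
  0   1   1   1   1   1   1   1
  1   1   2   3   4   5   6   7
  2   1   0   3   7  12   0   0
  3   1   1   4  11  23  23  23
  4   1   2   6  17  40  63  86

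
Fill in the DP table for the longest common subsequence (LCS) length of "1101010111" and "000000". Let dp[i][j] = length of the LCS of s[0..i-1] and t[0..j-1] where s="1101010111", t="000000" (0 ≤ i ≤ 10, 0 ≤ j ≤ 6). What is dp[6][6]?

   ''  0  0  0  0  0  0
''  0  0  0  0  0  0  0
 1  0  0  0  0  0  0  0
 1  0  0  0  0  0  0  0
 0  0  1  1  1  1  1  1
 1  0  1  1  1  1  1  1
 0  0  1  2  2  2  2  2
 1  0  1  2  2  2  2  2
 0  0  1  2  3  3  3  3
 1  0  1  2  3  3  3  3
 1  0  1  2  3  3  3  3
 1  0  1  2  3  3  3  3

2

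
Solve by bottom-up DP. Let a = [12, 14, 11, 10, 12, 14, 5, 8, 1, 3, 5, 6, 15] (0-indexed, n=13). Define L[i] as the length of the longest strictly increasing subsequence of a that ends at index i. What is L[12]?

5

   i    0    1    2    3    4    5    6    7    8    9   10   11   12
a[i]   12   14   11   10   12   14    5    8    1    3    5    6   15
L[i]    1    2    1    1    2    3    1    2    1    2    3    4    5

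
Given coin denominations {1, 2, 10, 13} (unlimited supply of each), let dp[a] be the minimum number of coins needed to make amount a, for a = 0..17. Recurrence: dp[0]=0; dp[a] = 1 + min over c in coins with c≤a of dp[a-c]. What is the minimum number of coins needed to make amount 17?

3

 a  0  1  2  3  4  5  6  7  8  9 10 11 12 13 14 15 16 17
dp  0  1  1  2  2  3  3  4  4  5  1  2  2  1  2  2  3  3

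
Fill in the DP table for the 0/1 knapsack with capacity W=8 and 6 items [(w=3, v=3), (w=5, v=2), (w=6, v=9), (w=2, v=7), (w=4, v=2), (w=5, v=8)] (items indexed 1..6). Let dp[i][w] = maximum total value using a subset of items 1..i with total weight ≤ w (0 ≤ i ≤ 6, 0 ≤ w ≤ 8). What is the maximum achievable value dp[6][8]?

i\w   0   1   2   3   4   5   6   7   8
  0   0   0   0   0   0   0   0   0   0
  1   0   0   0   3   3   3   3   3   3
  2   0   0   0   3   3   3   3   3   5
  3   0   0   0   3   3   3   9   9   9
  4   0   0   7   7   7  10  10  10  16
  5   0   0   7   7   7  10  10  10  16
  6   0   0   7   7   7  10  10  15  16

16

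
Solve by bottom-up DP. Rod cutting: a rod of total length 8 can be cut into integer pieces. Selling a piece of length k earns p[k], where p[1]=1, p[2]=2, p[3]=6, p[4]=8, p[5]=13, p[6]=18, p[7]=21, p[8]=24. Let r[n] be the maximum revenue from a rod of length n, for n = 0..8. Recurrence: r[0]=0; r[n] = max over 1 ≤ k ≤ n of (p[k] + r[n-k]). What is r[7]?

   n    0    1    2    3    4    5    6    7    8
r[n]    0    1    2    6    8   13   18   21   24

21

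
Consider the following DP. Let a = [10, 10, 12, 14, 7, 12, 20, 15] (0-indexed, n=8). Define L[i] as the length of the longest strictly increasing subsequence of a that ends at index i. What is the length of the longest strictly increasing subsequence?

   i    0    1    2    3    4    5    6    7
a[i]   10   10   12   14    7   12   20   15
L[i]    1    1    2    3    1    2    4    4

4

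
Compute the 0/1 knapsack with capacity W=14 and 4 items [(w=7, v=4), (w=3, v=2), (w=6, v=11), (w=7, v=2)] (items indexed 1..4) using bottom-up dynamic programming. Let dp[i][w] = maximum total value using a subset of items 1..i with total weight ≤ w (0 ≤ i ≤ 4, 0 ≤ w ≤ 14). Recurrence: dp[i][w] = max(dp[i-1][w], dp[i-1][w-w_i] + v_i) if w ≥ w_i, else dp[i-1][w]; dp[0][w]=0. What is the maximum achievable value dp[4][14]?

15

i\w   0   1   2   3   4   5   6   7   8   9  10  11  12  13  14
  0   0   0   0   0   0   0   0   0   0   0   0   0   0   0   0
  1   0   0   0   0   0   0   0   4   4   4   4   4   4   4   4
  2   0   0   0   2   2   2   2   4   4   4   6   6   6   6   6
  3   0   0   0   2   2   2  11  11  11  13  13  13  13  15  15
  4   0   0   0   2   2   2  11  11  11  13  13  13  13  15  15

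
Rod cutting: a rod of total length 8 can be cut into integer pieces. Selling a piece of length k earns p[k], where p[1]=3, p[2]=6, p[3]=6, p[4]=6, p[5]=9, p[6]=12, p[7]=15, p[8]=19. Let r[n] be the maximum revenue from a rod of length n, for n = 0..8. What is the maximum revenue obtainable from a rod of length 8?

24

   n    0    1    2    3    4    5    6    7    8
r[n]    0    3    6    9   12   15   18   21   24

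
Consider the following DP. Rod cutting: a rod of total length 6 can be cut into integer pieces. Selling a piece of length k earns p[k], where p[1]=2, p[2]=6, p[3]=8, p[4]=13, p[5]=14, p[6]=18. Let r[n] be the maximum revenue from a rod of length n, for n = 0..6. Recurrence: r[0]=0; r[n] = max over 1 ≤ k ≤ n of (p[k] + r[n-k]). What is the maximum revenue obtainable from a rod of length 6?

   n    0    1    2    3    4    5    6
r[n]    0    2    6    8   13   15   19

19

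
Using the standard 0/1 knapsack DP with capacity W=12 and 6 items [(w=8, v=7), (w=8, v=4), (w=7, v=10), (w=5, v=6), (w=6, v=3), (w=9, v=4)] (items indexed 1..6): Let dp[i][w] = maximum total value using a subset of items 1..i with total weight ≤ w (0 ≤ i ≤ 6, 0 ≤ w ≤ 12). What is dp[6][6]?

6

i\w   0   1   2   3   4   5   6   7   8   9  10  11  12
  0   0   0   0   0   0   0   0   0   0   0   0   0   0
  1   0   0   0   0   0   0   0   0   7   7   7   7   7
  2   0   0   0   0   0   0   0   0   7   7   7   7   7
  3   0   0   0   0   0   0   0  10  10  10  10  10  10
  4   0   0   0   0   0   6   6  10  10  10  10  10  16
  5   0   0   0   0   0   6   6  10  10  10  10  10  16
  6   0   0   0   0   0   6   6  10  10  10  10  10  16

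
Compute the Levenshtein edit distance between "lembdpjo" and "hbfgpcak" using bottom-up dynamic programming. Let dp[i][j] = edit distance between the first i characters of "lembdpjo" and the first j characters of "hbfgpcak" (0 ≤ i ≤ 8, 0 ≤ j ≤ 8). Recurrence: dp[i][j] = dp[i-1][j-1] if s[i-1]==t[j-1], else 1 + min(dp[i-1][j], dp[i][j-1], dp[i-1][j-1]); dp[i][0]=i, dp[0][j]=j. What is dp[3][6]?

6

   ''  h  b  f  g  p  c  a  k
''  0  1  2  3  4  5  6  7  8
 l  1  1  2  3  4  5  6  7  8
 e  2  2  2  3  4  5  6  7  8
 m  3  3  3  3  4  5  6  7  8
 b  4  4  3  4  4  5  6  7  8
 d  5  5  4  4  5  5  6  7  8
 p  6  6  5  5  5  5  6  7  8
 j  7  7  6  6  6  6  6  7  8
 o  8  8  7  7  7  7  7  7  8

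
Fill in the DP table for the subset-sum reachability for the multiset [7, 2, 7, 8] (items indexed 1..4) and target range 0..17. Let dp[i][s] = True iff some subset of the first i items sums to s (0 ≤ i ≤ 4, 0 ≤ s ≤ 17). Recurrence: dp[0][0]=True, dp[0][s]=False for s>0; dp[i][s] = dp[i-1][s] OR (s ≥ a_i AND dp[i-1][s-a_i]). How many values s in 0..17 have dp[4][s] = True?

i\s   0   1   2   3   4   5   6   7   8   9  10  11  12  13  14  15  16  17
  0   T   F   F   F   F   F   F   F   F   F   F   F   F   F   F   F   F   F
  1   T   F   F   F   F   F   F   T   F   F   F   F   F   F   F   F   F   F
  2   T   F   T   F   F   F   F   T   F   T   F   F   F   F   F   F   F   F
  3   T   F   T   F   F   F   F   T   F   T   F   F   F   F   T   F   T   F
  4   T   F   T   F   F   F   F   T   T   T   T   F   F   F   T   T   T   T

10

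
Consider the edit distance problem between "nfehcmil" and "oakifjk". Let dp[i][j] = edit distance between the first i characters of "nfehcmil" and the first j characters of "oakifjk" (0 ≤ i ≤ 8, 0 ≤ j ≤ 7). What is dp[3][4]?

   ''  o  a  k  i  f  j  k
''  0  1  2  3  4  5  6  7
 n  1  1  2  3  4  5  6  7
 f  2  2  2  3  4  4  5  6
 e  3  3  3  3  4  5  5  6
 h  4  4  4  4  4  5  6  6
 c  5  5  5  5  5  5  6  7
 m  6  6  6  6  6  6  6  7
 i  7  7  7  7  6  7  7  7
 l  8  8  8  8  7  7  8  8

4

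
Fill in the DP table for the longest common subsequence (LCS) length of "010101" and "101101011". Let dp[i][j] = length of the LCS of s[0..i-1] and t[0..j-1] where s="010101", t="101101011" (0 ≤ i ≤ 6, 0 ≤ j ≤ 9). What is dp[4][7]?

   ''  1  0  1  1  0  1  0  1  1
''  0  0  0  0  0  0  0  0  0  0
 0  0  0  1  1  1  1  1  1  1  1
 1  0  1  1  2  2  2  2  2  2  2
 0  0  1  2  2  2  3  3  3  3  3
 1  0  1  2  3  3  3  4  4  4  4
 0  0  1  2  3  3  4  4  5  5  5
 1  0  1  2  3  4  4  5  5  6  6

4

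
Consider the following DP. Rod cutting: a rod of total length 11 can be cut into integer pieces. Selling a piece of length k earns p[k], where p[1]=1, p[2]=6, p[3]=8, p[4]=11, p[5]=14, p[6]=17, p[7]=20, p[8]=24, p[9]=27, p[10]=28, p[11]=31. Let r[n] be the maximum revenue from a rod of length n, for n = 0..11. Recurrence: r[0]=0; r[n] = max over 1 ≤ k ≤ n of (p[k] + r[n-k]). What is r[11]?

   n    0    1    2    3    4    5    6    7    8    9   10   11
r[n]    0    1    6    8   12   14   18   20   24   27   30   33

33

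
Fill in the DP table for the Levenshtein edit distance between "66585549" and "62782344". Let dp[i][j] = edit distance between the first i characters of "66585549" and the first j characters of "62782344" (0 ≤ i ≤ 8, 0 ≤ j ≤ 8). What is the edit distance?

5

   ''  6  2  7  8  2  3  4  4
''  0  1  2  3  4  5  6  7  8
 6  1  0  1  2  3  4  5  6  7
 6  2  1  1  2  3  4  5  6  7
 5  3  2  2  2  3  4  5  6  7
 8  4  3  3  3  2  3  4  5  6
 5  5  4  4  4  3  3  4  5  6
 5  6  5  5  5  4  4  4  5  6
 4  7  6  6  6  5  5  5  4  5
 9  8  7  7  7  6  6  6  5  5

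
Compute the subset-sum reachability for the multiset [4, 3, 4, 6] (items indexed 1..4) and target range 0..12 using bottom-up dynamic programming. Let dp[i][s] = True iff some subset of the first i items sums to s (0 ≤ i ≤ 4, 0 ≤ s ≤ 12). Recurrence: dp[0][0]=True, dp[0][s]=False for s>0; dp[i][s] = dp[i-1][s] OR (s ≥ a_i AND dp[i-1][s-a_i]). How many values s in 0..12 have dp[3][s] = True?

6

i\s   0   1   2   3   4   5   6   7   8   9  10  11  12
  0   T   F   F   F   F   F   F   F   F   F   F   F   F
  1   T   F   F   F   T   F   F   F   F   F   F   F   F
  2   T   F   F   T   T   F   F   T   F   F   F   F   F
  3   T   F   F   T   T   F   F   T   T   F   F   T   F
  4   T   F   F   T   T   F   T   T   T   T   T   T   F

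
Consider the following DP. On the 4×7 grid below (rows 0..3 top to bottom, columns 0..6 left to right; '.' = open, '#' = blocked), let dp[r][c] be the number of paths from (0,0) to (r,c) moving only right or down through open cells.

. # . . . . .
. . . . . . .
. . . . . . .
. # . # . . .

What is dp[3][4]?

5

r\c   0   1   2   3   4   5   6
  0   1   0   0   0   0   0   0
  1   1   1   1   1   1   1   1
  2   1   2   3   4   5   6   7
  3   1   0   3   0   5  11  18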